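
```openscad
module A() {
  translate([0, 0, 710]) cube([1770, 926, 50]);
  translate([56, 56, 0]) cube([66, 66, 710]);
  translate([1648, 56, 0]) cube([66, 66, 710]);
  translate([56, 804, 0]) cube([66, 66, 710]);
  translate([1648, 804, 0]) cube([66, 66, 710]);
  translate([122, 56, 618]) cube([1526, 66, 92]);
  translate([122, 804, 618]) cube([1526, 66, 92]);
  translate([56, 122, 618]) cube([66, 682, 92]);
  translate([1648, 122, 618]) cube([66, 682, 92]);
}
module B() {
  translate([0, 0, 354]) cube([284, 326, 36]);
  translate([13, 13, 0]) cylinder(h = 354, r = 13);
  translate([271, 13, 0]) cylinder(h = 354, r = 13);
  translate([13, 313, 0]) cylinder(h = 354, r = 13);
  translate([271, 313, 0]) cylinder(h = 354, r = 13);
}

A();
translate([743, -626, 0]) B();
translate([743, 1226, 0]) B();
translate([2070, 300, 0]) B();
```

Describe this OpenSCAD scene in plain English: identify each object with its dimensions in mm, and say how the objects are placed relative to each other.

A is a table with a 1770×926 mm rectangular top, 50 mm thick, top surface at z = 760 mm, supported by four 66×66 mm square legs, each inset 56 mm from the nearest pair of top edges, running from the floor. Four apron rails, 66 mm thick and 92 mm tall, run between adjacent legs with their top edges flush with the underside of the top and their outer faces flush with the legs' outer faces.

B is a four-legged stool. The seat is 284×326 mm, 36 mm thick, top at z = 390 mm. It stands on four round legs, each 26 mm in diameter, from z = 0 to the seat underside, each leg's axis is inset half a diameter from the nearest pair of seat edges (so the leg's bounding box is flush with the corner).

Three stools sit around the table at the −y, +y, +x sides.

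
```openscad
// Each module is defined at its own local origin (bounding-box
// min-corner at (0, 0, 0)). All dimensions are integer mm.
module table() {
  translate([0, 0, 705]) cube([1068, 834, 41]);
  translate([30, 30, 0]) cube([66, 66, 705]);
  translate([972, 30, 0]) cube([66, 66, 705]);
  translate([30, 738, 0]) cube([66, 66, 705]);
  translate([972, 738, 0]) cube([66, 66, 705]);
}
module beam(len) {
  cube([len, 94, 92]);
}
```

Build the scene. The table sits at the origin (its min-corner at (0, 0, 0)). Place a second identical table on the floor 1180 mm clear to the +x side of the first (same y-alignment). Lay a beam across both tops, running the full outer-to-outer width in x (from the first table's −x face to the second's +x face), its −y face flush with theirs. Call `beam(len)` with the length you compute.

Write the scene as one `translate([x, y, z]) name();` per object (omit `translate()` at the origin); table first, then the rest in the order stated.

table();
translate([2248, 0, 0]) table();
translate([0, 0, 746]) beam(3316);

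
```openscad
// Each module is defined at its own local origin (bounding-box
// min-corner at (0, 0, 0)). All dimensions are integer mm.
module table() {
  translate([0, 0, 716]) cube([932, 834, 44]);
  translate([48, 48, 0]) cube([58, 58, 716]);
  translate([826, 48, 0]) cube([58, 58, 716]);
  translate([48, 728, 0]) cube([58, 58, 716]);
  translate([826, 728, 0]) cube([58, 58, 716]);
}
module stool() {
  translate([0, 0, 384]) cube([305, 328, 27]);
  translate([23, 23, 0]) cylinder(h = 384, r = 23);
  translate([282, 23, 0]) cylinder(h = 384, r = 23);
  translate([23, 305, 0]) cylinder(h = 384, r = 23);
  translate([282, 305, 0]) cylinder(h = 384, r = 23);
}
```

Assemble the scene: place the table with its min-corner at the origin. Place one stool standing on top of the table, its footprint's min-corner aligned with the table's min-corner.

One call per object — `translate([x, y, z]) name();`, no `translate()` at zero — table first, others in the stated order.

table();
translate([0, 0, 760]) stool();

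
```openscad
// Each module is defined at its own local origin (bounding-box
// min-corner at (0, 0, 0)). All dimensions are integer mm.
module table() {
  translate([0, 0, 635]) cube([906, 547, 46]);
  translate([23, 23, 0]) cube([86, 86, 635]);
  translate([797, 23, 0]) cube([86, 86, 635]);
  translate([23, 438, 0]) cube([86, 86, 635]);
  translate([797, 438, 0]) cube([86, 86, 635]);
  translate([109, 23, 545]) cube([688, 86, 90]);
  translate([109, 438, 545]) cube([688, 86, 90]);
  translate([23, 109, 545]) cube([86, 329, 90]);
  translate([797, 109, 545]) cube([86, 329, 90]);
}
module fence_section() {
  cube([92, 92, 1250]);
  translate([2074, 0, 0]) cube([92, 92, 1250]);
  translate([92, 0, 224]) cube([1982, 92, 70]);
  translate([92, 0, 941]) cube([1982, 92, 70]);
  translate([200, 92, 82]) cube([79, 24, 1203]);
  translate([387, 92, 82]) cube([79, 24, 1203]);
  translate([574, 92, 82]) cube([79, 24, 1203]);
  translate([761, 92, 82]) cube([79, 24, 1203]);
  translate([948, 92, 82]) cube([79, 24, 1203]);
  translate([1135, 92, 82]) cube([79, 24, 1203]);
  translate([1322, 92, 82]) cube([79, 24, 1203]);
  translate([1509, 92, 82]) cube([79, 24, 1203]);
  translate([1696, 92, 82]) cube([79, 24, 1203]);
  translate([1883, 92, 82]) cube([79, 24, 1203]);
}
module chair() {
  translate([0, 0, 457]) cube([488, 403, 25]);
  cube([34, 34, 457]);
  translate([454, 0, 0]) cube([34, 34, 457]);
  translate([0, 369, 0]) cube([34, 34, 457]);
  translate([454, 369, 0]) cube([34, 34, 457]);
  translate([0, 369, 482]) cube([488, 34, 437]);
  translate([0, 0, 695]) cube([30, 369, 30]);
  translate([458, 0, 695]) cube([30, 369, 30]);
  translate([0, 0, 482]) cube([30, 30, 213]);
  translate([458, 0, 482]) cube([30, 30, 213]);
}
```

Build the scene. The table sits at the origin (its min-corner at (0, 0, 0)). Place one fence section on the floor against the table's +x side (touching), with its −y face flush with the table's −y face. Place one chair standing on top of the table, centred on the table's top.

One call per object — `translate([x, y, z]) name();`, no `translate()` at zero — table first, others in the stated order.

table();
translate([906, 0, 0]) fence_section();
translate([209, 72, 681]) chair();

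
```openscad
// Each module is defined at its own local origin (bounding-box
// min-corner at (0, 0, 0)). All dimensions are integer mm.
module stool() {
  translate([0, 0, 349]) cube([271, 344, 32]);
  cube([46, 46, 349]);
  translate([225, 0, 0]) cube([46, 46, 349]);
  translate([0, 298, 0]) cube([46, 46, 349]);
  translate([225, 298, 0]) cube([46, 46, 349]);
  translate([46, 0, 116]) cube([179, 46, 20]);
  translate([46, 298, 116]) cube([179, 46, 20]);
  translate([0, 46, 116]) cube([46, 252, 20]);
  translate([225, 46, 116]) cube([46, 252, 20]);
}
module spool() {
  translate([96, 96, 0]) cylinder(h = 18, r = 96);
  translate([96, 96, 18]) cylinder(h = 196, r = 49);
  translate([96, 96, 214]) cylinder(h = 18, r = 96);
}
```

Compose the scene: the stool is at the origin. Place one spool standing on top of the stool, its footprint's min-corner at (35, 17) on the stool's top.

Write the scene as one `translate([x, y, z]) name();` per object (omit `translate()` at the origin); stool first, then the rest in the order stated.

stool();
translate([35, 17, 381]) spool();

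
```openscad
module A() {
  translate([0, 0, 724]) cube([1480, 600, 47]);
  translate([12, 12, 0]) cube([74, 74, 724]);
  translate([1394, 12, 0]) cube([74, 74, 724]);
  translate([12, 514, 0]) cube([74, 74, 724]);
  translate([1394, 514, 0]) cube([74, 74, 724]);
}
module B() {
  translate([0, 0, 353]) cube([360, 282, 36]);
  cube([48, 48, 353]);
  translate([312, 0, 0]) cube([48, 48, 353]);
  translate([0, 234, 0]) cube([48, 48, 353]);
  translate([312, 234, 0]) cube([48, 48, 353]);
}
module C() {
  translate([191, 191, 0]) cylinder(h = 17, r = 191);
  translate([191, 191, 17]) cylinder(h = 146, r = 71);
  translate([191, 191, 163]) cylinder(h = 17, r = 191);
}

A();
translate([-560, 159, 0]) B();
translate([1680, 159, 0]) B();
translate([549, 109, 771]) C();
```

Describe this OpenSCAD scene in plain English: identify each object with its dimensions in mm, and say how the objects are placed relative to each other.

A is a table with a 1480×600 mm rectangular top, 47 mm thick, top surface at z = 771 mm, supported by four 74×74 mm square legs, each inset 12 mm from the nearest pair of top edges, running from the floor.

B is a four-legged stool. The seat is a 360×282×36 mm slab whose top surface is at z = 389 mm; four square legs, each 48×48 mm in cross-section, run from the floor (z = 0) to the underside of the seat, each flush with a corner of the seat.

C is a spool: two coaxial disc flanges of radius 191 mm and thickness 17 mm, joined by a core cylinder of radius 71 mm and height 146 mm. The lower flange rests on z = 0 and the three cylinders share a vertical axis.

Two stools sit around the table at the −x, +x sides. The spool is on top of the table, centred.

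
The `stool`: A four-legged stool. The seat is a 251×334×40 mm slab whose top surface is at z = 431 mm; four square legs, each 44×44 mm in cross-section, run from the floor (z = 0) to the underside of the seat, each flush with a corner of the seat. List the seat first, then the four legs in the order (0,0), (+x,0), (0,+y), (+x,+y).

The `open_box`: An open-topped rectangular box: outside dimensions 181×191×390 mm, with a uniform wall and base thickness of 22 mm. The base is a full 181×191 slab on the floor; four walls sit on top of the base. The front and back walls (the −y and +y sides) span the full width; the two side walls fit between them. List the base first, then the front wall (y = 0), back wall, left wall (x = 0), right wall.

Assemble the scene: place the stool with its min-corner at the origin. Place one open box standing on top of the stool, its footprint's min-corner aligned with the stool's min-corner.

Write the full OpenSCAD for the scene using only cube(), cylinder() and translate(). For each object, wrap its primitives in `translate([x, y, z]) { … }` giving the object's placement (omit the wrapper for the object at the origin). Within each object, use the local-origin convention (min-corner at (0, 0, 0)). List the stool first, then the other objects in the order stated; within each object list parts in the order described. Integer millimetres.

translate([0, 0, 391]) cube([251, 334, 40]);
cube([44, 44, 391]);
translate([207, 0, 0]) cube([44, 44, 391]);
translate([0, 290, 0]) cube([44, 44, 391]);
translate([207, 290, 0]) cube([44, 44, 391]);
translate([0, 0, 431]) {
  cube([181, 191, 22]);
  translate([0, 0, 22]) cube([181, 22, 368]);
  translate([0, 169, 22]) cube([181, 22, 368]);
  translate([0, 22, 22]) cube([22, 147, 368]);
  translate([159, 22, 22]) cube([22, 147, 368]);
}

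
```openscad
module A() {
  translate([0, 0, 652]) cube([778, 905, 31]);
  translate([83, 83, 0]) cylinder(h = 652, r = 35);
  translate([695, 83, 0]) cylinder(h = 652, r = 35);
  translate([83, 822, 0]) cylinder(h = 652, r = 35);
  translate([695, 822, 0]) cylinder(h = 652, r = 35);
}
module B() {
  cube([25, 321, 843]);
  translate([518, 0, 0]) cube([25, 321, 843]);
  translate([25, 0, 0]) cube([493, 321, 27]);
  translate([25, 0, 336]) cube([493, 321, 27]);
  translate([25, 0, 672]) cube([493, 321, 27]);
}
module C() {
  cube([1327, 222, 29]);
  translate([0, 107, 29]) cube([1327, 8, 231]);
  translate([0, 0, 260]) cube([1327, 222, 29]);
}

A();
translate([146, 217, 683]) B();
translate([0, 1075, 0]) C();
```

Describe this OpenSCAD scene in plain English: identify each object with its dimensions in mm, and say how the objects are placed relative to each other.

A is a rectangular dining table. The top is 778×905×31 mm with its upper surface at z = 683 mm. It stands on four round legs of 70 mm diameter, each leg's bounding box inset 48 mm from the nearest pair of top edges, running from the floor to the underside of the top.

B is a bookshelf 543 mm wide overall, 321 mm deep and 843 mm tall. The two sides are 25 mm thick vertical panels. 3 horizontal shelves of 27 mm thickness span between the inner faces of the sides; the lowest shelf sits on the floor and shelves are stacked with a clear vertical gap of 309 mm between each pair.

C is an I-beam lying along x, 1327 mm long. Overall section height 289 mm. Two flanges 222 mm wide (y) and 29 mm thick, one on the floor and one at the top; a web 8 mm thick runs between them, centred on the flange width.

The bookshelf is on top of the table. The I-beam is on the floor beside the table on its +y side.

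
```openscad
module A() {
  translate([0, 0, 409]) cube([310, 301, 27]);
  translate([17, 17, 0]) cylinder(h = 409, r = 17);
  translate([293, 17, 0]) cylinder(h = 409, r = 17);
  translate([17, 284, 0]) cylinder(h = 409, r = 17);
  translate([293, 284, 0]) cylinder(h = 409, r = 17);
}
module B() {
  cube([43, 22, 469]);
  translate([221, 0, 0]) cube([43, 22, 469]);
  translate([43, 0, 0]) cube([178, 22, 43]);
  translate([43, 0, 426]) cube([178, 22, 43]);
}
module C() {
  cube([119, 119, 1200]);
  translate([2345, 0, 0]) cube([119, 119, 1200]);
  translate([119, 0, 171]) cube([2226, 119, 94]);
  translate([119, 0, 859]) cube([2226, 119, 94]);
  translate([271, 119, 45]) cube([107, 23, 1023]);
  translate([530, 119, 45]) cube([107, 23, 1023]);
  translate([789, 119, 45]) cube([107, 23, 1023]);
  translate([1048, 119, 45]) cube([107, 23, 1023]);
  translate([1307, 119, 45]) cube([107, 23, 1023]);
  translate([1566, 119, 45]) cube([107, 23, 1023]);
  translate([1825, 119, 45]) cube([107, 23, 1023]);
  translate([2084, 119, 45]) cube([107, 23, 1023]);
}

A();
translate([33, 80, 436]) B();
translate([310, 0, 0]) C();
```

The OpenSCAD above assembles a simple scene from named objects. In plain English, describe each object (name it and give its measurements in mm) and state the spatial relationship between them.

A is a four-legged stool. The seat is a 310×301×27 mm slab whose top surface is at z = 436 mm; four round legs, each 34 mm in diameter, run from the floor (z = 0) to the underside of the seat, each leg's axis is inset half a diameter from the nearest pair of seat edges (so the leg's bounding box is flush with the corner).

B is a picture frame with a 178×383 mm rectangular opening (x by z) and a uniform 43 mm border on every side. Frame depth is 22 mm along y. It is built from two vertical stiles running the full outside height and two horizontal rails spanning the gap between the stiles.

C is a fence section. Two 119×119 mm posts, 1200 mm tall, stand on the floor with a clear span of 2226 mm between their inner faces. Two horizontal rails of 119×94 mm section span the gap between the posts with their undersides at z = 171 mm and z = 859 mm, flush with the posts' −y face. 8 pickets, each 107 mm wide, 23 mm thick and 1023 mm tall, are fixed to the +y face of the rails with their bottoms at z = 45 mm, evenly spaced across the span with equal gaps (rounded down to the nearest mm) at the −x end and between each pair — any rounding remainder accumulates at the +x end.

The picture frame is on top of the stool. The fence section is against the stool's +x side, with their −y faces flush.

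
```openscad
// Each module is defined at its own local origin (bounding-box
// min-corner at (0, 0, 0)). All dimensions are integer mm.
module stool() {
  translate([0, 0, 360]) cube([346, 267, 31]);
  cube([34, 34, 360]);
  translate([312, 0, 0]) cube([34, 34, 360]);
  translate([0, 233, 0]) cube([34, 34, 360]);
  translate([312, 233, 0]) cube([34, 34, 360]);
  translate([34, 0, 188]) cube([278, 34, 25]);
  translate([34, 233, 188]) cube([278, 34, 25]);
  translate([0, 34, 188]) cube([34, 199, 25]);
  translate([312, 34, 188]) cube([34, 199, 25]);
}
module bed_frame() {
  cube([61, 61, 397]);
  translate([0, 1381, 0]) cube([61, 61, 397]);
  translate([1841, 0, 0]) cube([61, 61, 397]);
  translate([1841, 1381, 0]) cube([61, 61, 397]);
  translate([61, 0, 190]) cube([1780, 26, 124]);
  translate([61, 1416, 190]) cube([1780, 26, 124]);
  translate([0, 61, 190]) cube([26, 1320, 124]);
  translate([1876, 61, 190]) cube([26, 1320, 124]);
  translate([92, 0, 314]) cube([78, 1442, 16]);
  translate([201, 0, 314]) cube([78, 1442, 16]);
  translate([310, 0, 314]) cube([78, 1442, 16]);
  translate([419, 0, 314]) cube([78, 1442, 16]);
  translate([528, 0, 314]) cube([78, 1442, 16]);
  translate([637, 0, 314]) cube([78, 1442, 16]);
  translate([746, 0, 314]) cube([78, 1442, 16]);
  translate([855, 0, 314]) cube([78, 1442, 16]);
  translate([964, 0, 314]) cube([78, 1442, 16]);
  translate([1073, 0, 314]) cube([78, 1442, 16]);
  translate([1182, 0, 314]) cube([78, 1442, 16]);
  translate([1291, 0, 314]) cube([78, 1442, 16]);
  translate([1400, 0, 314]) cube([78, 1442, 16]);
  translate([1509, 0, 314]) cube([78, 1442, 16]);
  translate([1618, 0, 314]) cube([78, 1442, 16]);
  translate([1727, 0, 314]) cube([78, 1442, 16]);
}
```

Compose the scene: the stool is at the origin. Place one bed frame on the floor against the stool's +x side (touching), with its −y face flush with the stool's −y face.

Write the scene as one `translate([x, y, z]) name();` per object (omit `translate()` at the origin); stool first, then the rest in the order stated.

stool();
translate([346, 0, 0]) bed_frame();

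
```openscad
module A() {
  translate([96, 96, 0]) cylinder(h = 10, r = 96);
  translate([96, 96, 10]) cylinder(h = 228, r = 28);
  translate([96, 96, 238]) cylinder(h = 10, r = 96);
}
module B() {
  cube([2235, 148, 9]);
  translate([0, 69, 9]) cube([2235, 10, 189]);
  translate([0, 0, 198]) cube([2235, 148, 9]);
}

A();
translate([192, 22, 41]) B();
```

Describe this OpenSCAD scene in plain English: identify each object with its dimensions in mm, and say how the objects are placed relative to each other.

A is a spool: two coaxial disc flanges of radius 96 mm and thickness 10 mm, joined by a core cylinder of radius 28 mm and height 228 mm. The lower flange rests on z = 0 and the three cylinders share a vertical axis.

B is an I-beam lying along x, 2235 mm long. Overall section height 207 mm. Two flanges 148 mm wide (y) and 9 mm thick, one on the floor and one at the top; a web 10 mm thick runs between them, centred on the flange width.

The I-beam is beside the spool with their tops flush at z = 248.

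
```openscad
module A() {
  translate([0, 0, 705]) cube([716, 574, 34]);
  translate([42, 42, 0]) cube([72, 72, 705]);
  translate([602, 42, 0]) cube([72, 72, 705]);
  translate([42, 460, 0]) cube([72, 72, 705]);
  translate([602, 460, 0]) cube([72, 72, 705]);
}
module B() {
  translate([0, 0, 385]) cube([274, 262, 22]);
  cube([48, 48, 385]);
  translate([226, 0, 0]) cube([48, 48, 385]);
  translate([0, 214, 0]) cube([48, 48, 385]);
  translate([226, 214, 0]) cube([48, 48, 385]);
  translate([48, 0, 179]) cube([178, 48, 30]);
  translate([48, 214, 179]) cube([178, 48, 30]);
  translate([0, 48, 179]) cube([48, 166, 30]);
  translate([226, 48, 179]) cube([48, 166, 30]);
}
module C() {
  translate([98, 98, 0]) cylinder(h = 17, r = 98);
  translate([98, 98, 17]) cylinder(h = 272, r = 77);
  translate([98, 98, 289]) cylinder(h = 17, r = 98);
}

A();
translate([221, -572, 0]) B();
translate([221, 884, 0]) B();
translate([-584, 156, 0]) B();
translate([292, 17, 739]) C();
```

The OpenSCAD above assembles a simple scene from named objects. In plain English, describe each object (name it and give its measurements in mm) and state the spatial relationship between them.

A is a rectangular dining table. The top is 716×574×34 mm with its upper surface at z = 739 mm. It stands on four 72×72 mm square legs, each inset 42 mm from the nearest pair of top edges, running from the floor to the underside of the top.

B is a four-legged stool. The seat is 274×262 mm, 22 mm thick, top at z = 407 mm. It stands on four square legs, each 48×48 mm in cross-section, from z = 0 to the seat underside, each flush with a corner of the seat. Four stretchers, 48 mm wide and 30 mm tall, connect adjacent legs with their undersides at z = 179 mm, each running between the inner faces of the legs it joins and aligned with the legs' outer faces on the other axis.

C is a spool: two coaxial disc flanges of radius 98 mm and thickness 17 mm, joined by a core cylinder of radius 77 mm and height 272 mm. The lower flange rests on z = 0 and the three cylinders share a vertical axis.

Three stools sit around the table at the −y, +y, −x sides. The spool is on top of the table.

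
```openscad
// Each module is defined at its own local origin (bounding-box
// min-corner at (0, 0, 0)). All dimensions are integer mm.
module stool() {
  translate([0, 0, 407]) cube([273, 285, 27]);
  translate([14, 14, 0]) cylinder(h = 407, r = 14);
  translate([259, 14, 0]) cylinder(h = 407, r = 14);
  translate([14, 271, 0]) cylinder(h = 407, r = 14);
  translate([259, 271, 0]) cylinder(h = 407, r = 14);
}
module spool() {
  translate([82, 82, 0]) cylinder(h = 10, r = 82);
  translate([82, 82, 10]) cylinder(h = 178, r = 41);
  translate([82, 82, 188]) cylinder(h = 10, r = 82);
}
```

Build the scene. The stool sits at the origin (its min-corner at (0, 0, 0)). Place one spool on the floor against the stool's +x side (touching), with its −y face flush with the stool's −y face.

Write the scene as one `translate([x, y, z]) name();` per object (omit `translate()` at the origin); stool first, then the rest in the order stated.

stool();
translate([273, 0, 0]) spool();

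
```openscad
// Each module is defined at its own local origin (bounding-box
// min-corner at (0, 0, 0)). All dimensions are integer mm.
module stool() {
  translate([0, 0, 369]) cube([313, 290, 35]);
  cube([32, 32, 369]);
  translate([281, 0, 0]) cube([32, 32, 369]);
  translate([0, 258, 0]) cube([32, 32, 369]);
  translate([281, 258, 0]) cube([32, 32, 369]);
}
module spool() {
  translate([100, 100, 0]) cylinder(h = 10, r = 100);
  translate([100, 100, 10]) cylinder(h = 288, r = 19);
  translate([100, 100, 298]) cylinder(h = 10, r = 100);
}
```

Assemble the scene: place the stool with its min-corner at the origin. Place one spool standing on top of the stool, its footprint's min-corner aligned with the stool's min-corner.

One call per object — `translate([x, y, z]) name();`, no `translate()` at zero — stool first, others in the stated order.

stool();
translate([0, 0, 404]) spool();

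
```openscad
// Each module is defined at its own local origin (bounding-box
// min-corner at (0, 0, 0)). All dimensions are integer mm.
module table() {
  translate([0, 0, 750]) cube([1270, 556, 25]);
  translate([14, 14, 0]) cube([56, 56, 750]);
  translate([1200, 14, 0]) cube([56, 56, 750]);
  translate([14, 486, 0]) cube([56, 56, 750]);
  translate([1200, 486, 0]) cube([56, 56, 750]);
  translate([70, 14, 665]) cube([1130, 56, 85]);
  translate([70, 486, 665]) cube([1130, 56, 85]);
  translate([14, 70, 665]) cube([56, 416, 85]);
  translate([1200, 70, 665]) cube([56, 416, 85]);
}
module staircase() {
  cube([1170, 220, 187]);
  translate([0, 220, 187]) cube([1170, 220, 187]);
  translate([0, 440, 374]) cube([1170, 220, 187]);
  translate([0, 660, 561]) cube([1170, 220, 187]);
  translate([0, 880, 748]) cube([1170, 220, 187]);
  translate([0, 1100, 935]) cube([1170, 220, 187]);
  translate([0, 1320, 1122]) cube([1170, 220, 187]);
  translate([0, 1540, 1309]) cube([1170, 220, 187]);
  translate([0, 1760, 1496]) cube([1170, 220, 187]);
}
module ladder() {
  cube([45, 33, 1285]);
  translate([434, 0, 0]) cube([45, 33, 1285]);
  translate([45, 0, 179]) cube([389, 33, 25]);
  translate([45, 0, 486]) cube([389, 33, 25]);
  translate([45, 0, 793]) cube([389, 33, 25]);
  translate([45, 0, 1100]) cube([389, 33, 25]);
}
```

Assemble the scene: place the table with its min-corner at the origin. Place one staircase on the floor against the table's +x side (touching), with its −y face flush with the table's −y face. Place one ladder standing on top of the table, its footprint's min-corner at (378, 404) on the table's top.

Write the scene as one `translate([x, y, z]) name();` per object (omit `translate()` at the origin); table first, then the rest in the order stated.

table();
translate([1270, 0, 0]) staircase();
translate([378, 404, 775]) ladder();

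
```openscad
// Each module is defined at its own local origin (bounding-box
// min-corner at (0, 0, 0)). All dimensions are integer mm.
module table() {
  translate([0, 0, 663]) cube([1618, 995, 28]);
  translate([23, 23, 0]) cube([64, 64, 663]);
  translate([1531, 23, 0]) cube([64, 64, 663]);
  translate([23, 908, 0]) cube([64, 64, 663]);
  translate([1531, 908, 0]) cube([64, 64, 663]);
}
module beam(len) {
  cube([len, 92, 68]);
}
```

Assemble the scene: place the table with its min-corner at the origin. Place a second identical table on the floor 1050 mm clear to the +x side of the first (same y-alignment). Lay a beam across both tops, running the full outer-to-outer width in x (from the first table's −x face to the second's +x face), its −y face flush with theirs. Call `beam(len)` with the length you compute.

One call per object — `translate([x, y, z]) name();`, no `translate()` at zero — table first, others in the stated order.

table();
translate([2668, 0, 0]) table();
translate([0, 0, 691]) beam(4286);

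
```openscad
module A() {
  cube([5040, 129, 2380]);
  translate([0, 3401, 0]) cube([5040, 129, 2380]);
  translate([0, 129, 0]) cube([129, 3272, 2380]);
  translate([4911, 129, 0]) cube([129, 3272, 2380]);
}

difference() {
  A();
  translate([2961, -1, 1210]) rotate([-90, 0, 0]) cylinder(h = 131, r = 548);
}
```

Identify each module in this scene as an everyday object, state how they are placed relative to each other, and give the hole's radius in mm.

The subtracted cylinder has r = 548 mm.

A is a house frame. The house frame has a circular hole through its front wall. The hole's radius is 548 mm.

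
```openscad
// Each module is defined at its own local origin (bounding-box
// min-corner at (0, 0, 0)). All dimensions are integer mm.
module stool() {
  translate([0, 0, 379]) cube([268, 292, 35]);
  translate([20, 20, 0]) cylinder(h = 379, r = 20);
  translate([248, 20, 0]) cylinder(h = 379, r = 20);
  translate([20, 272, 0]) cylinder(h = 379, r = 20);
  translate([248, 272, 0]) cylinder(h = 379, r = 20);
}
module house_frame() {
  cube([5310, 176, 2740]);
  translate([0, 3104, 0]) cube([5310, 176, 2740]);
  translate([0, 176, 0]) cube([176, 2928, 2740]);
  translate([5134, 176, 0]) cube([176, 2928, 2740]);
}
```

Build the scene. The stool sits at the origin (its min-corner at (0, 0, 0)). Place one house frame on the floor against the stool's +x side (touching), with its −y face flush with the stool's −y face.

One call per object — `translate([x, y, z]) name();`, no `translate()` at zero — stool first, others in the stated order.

stool();
translate([268, 0, 0]) house_frame();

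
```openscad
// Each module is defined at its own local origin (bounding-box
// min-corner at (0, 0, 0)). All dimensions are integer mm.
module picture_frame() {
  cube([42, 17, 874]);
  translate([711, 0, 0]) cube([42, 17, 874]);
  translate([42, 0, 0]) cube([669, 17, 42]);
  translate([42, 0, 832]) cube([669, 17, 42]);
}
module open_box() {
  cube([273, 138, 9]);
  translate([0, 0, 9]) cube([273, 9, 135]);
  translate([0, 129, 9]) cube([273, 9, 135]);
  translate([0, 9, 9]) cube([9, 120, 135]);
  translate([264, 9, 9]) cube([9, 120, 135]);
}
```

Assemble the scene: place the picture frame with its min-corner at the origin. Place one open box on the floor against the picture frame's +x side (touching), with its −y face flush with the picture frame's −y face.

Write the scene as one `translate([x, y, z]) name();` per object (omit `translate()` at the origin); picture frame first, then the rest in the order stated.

picture_frame();
translate([753, 0, 0]) open_box();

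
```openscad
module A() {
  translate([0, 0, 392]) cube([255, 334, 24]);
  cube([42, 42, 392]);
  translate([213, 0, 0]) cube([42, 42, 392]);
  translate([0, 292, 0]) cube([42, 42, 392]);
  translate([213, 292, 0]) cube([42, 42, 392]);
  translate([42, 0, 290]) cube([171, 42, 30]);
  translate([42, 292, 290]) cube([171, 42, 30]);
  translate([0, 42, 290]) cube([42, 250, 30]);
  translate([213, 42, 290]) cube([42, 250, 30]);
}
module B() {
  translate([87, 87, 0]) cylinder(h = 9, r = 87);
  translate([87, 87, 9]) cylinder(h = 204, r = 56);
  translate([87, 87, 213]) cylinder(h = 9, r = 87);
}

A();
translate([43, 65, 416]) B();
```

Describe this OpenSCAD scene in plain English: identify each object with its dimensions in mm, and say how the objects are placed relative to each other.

A is a simple wooden stool: a rectangular seat 255 mm (x) by 334 mm (y), 24 mm thick, top face at z = 416 mm, on four square legs, each 42×42 mm in cross-section. The legs rest on z = 0, each flush with a corner of the seat. Four stretchers, 42 mm wide and 30 mm tall, connect adjacent legs with their undersides at z = 290 mm, each running between the inner faces of the legs it joins and aligned with the legs' outer faces on the other axis.

B is a spool: two coaxial disc flanges of radius 87 mm and thickness 9 mm, joined by a core cylinder of radius 56 mm and height 204 mm. The lower flange rests on z = 0 and the three cylinders share a vertical axis.

The spool is on top of the stool.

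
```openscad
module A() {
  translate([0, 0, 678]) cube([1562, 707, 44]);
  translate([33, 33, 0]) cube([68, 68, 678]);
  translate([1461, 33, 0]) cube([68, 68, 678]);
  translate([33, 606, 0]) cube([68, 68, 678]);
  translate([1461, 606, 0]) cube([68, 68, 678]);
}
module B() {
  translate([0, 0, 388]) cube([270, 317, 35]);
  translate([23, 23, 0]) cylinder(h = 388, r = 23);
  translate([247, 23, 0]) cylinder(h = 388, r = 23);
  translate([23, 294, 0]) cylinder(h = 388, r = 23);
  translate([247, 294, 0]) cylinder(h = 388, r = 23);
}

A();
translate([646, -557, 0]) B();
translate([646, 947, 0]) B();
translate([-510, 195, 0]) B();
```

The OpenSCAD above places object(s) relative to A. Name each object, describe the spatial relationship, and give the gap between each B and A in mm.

Each stool's nearest face is 240 mm from the table's bounding box.

A is a table. B is a stool. Three stools sit around the table at the −y, +y, −x sides. The gap between each stool and the table is 240 mm.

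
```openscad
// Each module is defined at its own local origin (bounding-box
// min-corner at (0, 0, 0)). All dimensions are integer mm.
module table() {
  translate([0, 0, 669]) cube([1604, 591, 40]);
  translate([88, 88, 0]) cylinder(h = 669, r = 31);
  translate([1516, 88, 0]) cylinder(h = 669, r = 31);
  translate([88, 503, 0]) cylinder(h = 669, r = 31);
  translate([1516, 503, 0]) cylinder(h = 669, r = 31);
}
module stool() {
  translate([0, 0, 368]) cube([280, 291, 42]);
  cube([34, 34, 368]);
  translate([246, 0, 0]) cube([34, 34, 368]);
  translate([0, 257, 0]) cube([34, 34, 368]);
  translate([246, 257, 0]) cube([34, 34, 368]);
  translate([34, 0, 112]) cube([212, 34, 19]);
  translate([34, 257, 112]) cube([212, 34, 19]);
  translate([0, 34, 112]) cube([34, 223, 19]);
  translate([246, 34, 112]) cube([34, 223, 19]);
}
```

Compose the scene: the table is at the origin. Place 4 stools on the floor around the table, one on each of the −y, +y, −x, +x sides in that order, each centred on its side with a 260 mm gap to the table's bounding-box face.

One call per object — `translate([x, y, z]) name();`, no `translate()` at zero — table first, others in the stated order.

table();
translate([662, -551, 0]) stool();
translate([662, 851, 0]) stool();
translate([-540, 150, 0]) stool();
translate([1864, 150, 0]) stool();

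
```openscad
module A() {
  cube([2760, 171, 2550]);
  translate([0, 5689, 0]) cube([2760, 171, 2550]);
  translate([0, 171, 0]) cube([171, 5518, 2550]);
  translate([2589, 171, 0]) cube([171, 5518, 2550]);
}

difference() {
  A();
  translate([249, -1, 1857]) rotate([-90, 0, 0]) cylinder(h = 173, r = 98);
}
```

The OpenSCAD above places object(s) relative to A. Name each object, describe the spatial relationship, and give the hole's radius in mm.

A is a house frame. The house frame has a circular hole through its front wall. The hole's radius is 98 mm.

The subtracted cylinder has r = 98 mm.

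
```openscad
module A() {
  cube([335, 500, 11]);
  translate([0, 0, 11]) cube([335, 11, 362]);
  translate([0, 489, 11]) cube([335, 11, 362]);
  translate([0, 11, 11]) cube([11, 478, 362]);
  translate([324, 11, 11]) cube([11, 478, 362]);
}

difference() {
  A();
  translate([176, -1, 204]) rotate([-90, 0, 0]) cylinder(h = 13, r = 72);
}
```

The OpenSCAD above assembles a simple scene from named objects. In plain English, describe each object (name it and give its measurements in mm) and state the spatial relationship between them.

A is an open storage box with external size 335×500×373 mm and wall thickness 11 mm (the base is also 11 mm thick). The base covers the whole footprint; the four walls stand on the base, with the y-facing walls full-width and the x-facing walls fitting between their inner faces.

The open box has a circular hole of radius 72 mm through its front wall, centred at (x = 176, z = 204).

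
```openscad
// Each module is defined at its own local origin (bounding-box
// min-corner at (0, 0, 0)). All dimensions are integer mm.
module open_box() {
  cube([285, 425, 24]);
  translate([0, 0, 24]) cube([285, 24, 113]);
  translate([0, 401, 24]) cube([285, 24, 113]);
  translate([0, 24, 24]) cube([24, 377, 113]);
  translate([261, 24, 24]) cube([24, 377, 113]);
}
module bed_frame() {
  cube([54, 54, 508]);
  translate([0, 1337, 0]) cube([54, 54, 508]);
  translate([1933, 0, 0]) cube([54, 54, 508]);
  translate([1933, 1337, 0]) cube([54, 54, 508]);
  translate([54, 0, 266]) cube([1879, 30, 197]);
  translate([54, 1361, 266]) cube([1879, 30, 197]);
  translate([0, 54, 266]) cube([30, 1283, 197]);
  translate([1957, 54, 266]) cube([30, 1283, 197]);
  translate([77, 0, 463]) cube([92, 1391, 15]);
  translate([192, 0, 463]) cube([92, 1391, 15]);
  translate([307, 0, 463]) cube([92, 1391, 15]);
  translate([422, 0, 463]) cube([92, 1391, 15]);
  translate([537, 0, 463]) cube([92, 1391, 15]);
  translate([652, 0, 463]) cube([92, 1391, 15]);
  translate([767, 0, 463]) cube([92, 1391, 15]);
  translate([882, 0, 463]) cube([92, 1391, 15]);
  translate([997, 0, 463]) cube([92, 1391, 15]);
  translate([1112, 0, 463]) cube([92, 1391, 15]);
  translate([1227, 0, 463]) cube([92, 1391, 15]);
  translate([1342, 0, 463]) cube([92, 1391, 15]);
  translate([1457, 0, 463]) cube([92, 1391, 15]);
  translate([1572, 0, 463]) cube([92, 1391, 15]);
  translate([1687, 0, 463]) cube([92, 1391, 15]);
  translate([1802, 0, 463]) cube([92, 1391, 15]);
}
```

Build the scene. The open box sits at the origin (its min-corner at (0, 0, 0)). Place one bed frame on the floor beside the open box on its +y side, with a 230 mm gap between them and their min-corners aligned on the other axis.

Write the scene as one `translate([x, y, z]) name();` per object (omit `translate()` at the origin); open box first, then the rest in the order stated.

open_box();
translate([0, 655, 0]) bed_frame();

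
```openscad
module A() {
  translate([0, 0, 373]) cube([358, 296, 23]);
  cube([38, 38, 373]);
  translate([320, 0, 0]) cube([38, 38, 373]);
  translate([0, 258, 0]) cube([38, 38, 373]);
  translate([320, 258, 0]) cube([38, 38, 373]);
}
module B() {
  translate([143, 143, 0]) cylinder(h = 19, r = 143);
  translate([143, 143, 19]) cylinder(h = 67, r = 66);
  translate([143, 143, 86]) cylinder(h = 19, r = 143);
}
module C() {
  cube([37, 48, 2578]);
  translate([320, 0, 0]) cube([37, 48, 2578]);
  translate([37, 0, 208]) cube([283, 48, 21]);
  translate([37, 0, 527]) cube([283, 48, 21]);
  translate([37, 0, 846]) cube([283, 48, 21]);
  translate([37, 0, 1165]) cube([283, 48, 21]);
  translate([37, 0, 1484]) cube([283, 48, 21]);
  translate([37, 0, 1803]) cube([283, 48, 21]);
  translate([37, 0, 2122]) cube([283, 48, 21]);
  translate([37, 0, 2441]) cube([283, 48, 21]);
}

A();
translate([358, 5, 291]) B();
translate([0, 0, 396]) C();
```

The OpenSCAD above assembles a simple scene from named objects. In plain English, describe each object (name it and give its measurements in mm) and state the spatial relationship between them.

A is a simple wooden stool: a rectangular seat 358 mm (x) by 296 mm (y), 23 mm thick, top face at z = 396 mm, on four square legs, each 38×38 mm in cross-section. The legs rest on z = 0, each flush with a corner of the seat.

B is a spool: two coaxial disc flanges of radius 143 mm and thickness 19 mm, joined by a core cylinder of radius 66 mm and height 67 mm. The lower flange rests on z = 0 and the three cylinders share a vertical axis.

C is a wooden ladder with two side rails of 37×48 mm section and 2578 mm height, set 357 mm apart overall. Between them run 8 rectangular rungs (48 mm deep, 21 mm thick), front faces flush with the rails' −y face. The bottom of the first rung is 208 mm above the floor and each subsequent rung is 319 mm higher than the one below.

The spool is beside the stool with their tops flush at z = 396. The ladder is on top of the stool.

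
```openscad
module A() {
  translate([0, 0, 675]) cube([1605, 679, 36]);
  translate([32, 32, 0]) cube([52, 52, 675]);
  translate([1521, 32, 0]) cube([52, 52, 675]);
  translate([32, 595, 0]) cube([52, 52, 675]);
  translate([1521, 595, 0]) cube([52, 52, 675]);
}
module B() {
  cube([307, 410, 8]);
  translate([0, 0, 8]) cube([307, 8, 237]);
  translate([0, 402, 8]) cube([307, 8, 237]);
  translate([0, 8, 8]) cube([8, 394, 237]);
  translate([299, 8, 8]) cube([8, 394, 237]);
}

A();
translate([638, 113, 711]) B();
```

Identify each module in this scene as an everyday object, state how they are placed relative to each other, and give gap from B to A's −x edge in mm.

The open box's min-x is at 638; the table's min-x is 0; gap = 638 mm.

A is a table. B is an open box. The open box is on top of the table. The gap from the open box to the table's −x edge is 638 mm.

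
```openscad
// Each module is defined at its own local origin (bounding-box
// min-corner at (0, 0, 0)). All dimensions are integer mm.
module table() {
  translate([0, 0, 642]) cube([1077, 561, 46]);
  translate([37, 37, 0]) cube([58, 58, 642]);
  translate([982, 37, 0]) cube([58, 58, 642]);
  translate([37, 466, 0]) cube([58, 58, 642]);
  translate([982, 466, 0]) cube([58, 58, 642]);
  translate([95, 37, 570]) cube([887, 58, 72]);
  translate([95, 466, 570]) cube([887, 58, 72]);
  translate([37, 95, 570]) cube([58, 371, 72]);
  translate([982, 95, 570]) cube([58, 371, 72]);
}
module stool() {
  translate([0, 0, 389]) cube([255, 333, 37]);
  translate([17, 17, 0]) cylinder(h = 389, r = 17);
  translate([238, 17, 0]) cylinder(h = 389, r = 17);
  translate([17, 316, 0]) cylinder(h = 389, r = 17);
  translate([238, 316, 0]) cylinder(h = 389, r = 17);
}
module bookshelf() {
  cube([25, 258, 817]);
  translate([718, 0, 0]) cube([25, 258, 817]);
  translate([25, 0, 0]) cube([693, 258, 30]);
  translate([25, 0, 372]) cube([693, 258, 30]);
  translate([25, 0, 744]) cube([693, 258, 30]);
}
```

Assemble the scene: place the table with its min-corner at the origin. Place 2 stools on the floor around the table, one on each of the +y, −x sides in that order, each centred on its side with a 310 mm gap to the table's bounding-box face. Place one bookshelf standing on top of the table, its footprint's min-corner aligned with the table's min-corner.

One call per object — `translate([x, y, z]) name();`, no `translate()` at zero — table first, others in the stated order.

table();
translate([411, 871, 0]) stool();
translate([-565, 114, 0]) stool();
translate([0, 0, 688]) bookshelf();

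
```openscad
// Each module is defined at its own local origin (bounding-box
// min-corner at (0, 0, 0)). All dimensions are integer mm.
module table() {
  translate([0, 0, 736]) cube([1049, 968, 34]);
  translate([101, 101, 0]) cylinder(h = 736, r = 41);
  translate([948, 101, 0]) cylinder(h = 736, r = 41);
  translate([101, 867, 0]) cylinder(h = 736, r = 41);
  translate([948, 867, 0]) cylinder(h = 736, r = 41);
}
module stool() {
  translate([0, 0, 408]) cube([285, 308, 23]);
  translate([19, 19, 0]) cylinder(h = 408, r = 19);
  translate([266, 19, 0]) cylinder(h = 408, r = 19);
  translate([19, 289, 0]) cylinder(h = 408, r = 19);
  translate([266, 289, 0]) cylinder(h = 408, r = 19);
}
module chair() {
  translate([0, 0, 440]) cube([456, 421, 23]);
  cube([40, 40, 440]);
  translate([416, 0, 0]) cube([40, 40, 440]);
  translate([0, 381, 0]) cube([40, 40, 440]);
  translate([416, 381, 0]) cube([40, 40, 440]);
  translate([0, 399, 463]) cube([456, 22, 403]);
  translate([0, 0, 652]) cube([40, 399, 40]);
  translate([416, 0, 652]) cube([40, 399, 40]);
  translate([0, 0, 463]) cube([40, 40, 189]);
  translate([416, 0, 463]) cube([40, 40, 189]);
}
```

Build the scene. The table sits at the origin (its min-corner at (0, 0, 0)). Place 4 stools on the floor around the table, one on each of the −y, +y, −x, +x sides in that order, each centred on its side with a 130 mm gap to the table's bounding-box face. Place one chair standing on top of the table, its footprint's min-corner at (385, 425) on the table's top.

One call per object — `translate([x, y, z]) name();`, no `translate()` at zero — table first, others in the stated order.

table();
translate([382, -438, 0]) stool();
translate([382, 1098, 0]) stool();
translate([-415, 330, 0]) stool();
translate([1179, 330, 0]) stool();
translate([385, 425, 770]) chair();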